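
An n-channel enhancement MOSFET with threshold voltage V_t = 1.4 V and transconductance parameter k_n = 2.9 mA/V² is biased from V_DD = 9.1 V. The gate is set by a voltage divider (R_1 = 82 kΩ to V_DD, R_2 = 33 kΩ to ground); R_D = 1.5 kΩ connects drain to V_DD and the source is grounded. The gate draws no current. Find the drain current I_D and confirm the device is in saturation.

V_G = V_DD·R_2/(R_1+R_2) = 9.1×33/115 = 2.61 V. With the source grounded, V_GS = V_G = 2.61 V.
Assume saturation: I_D = (k_n/2)(V_GS − V_t)² = (2.9/2)×(2.61 − 1.4)² = 1.45×1.21² = 2.13 mA.
V_DS = V_DD − I_D·R_D = 9.1 − 2.13×1.5 = 5.91 V.
Saturation requires V_DS ≥ V_GS − V_t = 1.21 V; 5.91 ≥ 1.21 ✓.

I_D ≈ 2.1 mA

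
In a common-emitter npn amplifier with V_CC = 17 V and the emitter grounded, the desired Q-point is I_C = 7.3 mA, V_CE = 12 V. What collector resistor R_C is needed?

Collector loop: V_CC = I_C·R_C + V_CE.
R_C = (V_CC − V_CE)/I_C = (17 − 12)/7.3 = 0.685 kΩ.

R_C ≈ 0.68 kΩ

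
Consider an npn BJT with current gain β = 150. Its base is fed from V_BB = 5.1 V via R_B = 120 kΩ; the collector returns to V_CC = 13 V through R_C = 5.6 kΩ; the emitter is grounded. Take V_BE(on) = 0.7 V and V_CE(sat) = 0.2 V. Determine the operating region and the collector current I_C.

saturation; I_C ≈ 2.3 mA

Assume active: I_B = (5.1 − 0.7)/120 = 0.0367 mA, giving I_C = β·I_B = 5.5 mA.
But then V_CE = 13 − 5.5×5.6 = -17.8 V < V_CE(sat) = 0.2 V — impossible in the active region.
So the transistor is saturated. With V_CE = 0.2 V, I_C = (V_CC − 0.2)/R_C = 12.8/5.6 = 2.29 mA.
Check: β·I_B = 5.5 mA > I_C = 2.29 mA, confirming saturation.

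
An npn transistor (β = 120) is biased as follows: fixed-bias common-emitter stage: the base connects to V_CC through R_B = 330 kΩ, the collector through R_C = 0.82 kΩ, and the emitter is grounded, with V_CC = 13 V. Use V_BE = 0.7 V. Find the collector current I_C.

I_C ≈ 4.5 mA

Base loop: V_CC = I_B·R_B + V_BE, so I_B = (13 − 0.7)/330 kΩ = 0.0373 mA.
In the active region I_C = β·I_B = 120 × 0.0373 = 4.47 mA.
Collector loop: V_CE = V_CC − I_C·R_C = 13 − 4.47×0.82 = 9.33 V.
Since V_CE = 9.33 V > V_CE(sat) ≈ 0.2 V, the transistor is in the active region as assumed.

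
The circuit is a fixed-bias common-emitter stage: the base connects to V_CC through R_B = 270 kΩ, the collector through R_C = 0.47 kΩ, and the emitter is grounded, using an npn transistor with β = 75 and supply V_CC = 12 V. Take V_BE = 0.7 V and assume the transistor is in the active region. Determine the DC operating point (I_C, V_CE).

Base loop: V_CC = I_B·R_B + V_BE, so I_B = (12 − 0.7)/270 kΩ = 0.0419 mA.
In the active region I_C = β·I_B = 75 × 0.0419 = 3.14 mA.
Collector loop: V_CE = V_CC − I_C·R_C = 12 − 3.14×0.47 = 10.5 V.
Since V_CE = 10.5 V > V_CE(sat) ≈ 0.2 V, the transistor is in the active region as assumed.

I_C ≈ 3.1 mA, V_CE ≈ 11 V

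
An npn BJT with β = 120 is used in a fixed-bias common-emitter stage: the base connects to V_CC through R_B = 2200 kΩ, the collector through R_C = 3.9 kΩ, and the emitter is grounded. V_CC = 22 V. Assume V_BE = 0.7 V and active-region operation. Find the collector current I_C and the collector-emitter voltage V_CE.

I_C ≈ 1.2 mA, V_CE ≈ 17 V

Base loop: V_CC = I_B·R_B + V_BE, so I_B = (22 − 0.7)/2200 kΩ = 0.00968 mA.
In the active region I_C = β·I_B = 120 × 0.00968 = 1.16 mA.
Collector loop: V_CE = V_CC − I_C·R_C = 22 − 1.16×3.9 = 17.5 V.
Since V_CE = 17.5 V > V_CE(sat) ≈ 0.2 V, the transistor is in the active region as assumed.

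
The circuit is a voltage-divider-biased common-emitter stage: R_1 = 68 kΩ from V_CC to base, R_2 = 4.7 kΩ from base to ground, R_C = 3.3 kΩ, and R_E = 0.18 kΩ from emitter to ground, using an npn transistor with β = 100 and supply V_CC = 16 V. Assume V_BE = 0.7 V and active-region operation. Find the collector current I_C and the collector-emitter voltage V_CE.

I_C ≈ 1.5 mA, V_CE ≈ 11 V

Thevenize the base divider: V_Th = V_CC·R_2/(R_1+R_2) = 16×4.7/72.7 = 1.03 V, R_Th = R_1‖R_2 = 4.4 kΩ.
Base-emitter loop: V_Th = I_B·R_Th + V_BE + (β+1)I_B·R_E, so I_B = (1.03 − 0.7) / (4.4 + 101×0.18) = 0.0148 mA.
I_C = β·I_B = 100×0.0148 = 1.48 mA, and I_E = (β+1)I_B = 1.5 mA.
V_CE = V_CC − I_C·R_C − I_E·R_E = 16 − 1.48×3.3 − 1.5×0.18 = 10.8 V.
V_CE = 10.8 V > 0.2 V confirms active-region operation.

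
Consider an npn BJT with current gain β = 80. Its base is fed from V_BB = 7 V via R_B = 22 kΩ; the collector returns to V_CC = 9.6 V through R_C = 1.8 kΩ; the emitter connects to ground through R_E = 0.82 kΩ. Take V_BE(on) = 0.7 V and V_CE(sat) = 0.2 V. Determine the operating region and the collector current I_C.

Assume active: I_B = (7 − 0.7)/(22 + 81×0.82) = 0.0713 mA, I_C = β·I_B = 5.7 mA.
Then V_CE = 9.6 − 5.7×1.8 − 5.77×0.82 = -5.39 V < 0.2 V — the active assumption fails.
Re-solve with V_CE = 0.2 V. KCL at the emitter: V_E/R_E = (V_BB−0.7−V_E)/R_B + (V_CC−0.2−V_E)/R_C, giving V_E = 3.03 V.
I_C = (V_CC − 0.2 − V_E)/R_C = (9.4 − 3.03)/1.8 = 3.54 mA.
Check: I_B = (6.3 − 3.03)/22 = 0.149 mA, and β·I_B = 11.9 mA > I_C, confirming saturation.

saturation; I_C ≈ 3.5 mA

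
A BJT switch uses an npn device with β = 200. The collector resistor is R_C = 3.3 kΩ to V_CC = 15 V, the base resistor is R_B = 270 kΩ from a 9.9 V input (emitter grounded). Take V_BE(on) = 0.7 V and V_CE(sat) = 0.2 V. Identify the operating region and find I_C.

saturation; I_C ≈ 4.5 mA

Assume active: I_B = (9.9 − 0.7)/270 = 0.0341 mA, giving I_C = β·I_B = 6.81 mA.
But then V_CE = 15 − 6.81×3.3 = -7.49 V < V_CE(sat) = 0.2 V — impossible in the active region.
So the transistor is saturated. With V_CE = 0.2 V, I_C = (V_CC − 0.2)/R_C = 14.8/3.3 = 4.48 mA.
Check: β·I_B = 6.81 mA > I_C = 4.48 mA, confirming saturation.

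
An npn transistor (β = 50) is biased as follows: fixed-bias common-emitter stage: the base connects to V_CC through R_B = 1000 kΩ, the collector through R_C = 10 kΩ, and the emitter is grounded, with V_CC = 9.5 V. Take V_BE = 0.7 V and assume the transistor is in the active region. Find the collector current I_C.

Base loop: V_CC = I_B·R_B + V_BE, so I_B = (9.5 − 0.7)/1000 kΩ = 0.0088 mA.
In the active region I_C = β·I_B = 50 × 0.0088 = 0.44 mA.
Collector loop: V_CE = V_CC − I_C·R_C = 9.5 − 0.44×10 = 5.1 V.
Since V_CE = 5.1 V > V_CE(sat) ≈ 0.2 V, the transistor is in the active region as assumed.

I_C ≈ 0.44 mA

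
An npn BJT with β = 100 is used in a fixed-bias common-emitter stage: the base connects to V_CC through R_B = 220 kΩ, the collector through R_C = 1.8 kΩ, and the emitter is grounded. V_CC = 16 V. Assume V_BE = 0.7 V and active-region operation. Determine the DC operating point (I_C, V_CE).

I_C ≈ 7 mA, V_CE ≈ 3.5 V

Base loop: V_CC = I_B·R_B + V_BE, so I_B = (16 − 0.7)/220 kΩ = 0.0695 mA.
In the active region I_C = β·I_B = 100 × 0.0695 = 6.95 mA.
Collector loop: V_CE = V_CC − I_C·R_C = 16 − 6.95×1.8 = 3.48 V.
Since V_CE = 3.48 V > V_CE(sat) ≈ 0.2 V, the transistor is in the active region as assumed.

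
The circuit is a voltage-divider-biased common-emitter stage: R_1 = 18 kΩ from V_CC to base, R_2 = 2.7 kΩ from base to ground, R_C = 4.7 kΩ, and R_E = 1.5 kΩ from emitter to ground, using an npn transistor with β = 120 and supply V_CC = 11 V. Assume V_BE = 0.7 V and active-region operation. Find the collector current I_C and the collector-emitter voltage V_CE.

I_C ≈ 0.48 mA, V_CE ≈ 8 V

Thevenize the base divider: V_Th = V_CC·R_2/(R_1+R_2) = 11×2.7/20.7 = 1.43 V, R_Th = R_1‖R_2 = 2.35 kΩ.
Base-emitter loop: V_Th = I_B·R_Th + V_BE + (β+1)I_B·R_E, so I_B = (1.43 − 0.7) / (2.35 + 121×1.5) = 0.004 mA.
I_C = β·I_B = 120×0.004 = 0.48 mA, and I_E = (β+1)I_B = 0.484 mA.
V_CE = V_CC − I_C·R_C − I_E·R_E = 11 − 0.48×4.7 − 0.484×1.5 = 8.02 V.
V_CE = 8.02 V > 0.2 V confirms active-region operation.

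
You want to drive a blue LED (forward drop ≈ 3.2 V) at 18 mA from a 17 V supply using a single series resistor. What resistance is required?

The resistor drops V_S − V_D = 17 − 3.2 = 13.8 V at 18 mA.
R = 13.8 V / 18 mA = 0.767 kΩ.

R ≈ 0.77 kΩ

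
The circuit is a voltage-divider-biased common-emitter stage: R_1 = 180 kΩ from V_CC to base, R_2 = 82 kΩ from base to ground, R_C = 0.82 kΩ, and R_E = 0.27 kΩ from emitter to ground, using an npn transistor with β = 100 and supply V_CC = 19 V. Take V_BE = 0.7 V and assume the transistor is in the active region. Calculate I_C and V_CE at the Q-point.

I_C ≈ 6.3 mA, V_CE ≈ 12 V

Thevenize the base divider: V_Th = V_CC·R_2/(R_1+R_2) = 19×82/262 = 5.95 V, R_Th = R_1‖R_2 = 56.3 kΩ.
Base-emitter loop: V_Th = I_B·R_Th + V_BE + (β+1)I_B·R_E, so I_B = (5.95 − 0.7) / (56.3 + 101×0.27) = 0.0628 mA.
I_C = β·I_B = 100×0.0628 = 6.28 mA, and I_E = (β+1)I_B = 6.34 mA.
V_CE = V_CC − I_C·R_C − I_E·R_E = 19 − 6.28×0.82 − 6.34×0.27 = 12.1 V.
V_CE = 12.1 V > 0.2 V confirms active-region operation.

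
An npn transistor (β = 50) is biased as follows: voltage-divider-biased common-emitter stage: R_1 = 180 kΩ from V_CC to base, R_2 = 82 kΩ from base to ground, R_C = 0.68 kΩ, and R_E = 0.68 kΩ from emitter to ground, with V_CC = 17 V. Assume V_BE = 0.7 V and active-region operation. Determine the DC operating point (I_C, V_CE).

I_C ≈ 2.5 mA, V_CE ≈ 14 V

Thevenize the base divider: V_Th = V_CC·R_2/(R_1+R_2) = 17×82/262 = 5.32 V, R_Th = R_1‖R_2 = 56.3 kΩ.
Base-emitter loop: V_Th = I_B·R_Th + V_BE + (β+1)I_B·R_E, so I_B = (5.32 − 0.7) / (56.3 + 51×0.68) = 0.0508 mA.
I_C = β·I_B = 50×0.0508 = 2.54 mA, and I_E = (β+1)I_B = 2.59 mA.
V_CE = V_CC − I_C·R_C − I_E·R_E = 17 − 2.54×0.68 − 2.59×0.68 = 13.5 V.
V_CE = 13.5 V > 0.2 V confirms active-region operation.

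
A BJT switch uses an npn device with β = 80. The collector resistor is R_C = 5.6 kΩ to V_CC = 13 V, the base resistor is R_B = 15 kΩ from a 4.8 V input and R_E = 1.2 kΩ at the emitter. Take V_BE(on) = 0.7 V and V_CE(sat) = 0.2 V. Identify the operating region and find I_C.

saturation; I_C ≈ 1.9 mA

Assume active: I_B = (4.8 − 0.7)/(15 + 81×1.2) = 0.0365 mA, I_C = β·I_B = 2.92 mA.
Then V_CE = 13 − 2.92×5.6 − 2.96×1.2 = -6.92 V < 0.2 V — the active assumption fails.
Re-solve with V_CE = 0.2 V. KCL at the emitter: V_E/R_E = (V_BB−0.7−V_E)/R_B + (V_CC−0.2−V_E)/R_C, giving V_E = 2.37 V.
I_C = (V_CC − 0.2 − V_E)/R_C = (12.8 − 2.37)/5.6 = 1.86 mA.
Check: I_B = (4.1 − 2.37)/15 = 0.115 mA, and β·I_B = 9.21 mA > I_C, confirming saturation.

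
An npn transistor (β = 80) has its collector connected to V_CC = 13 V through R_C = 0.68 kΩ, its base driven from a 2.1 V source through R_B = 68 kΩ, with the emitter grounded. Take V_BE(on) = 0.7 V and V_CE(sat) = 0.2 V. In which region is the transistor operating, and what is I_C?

Assume active. Base-emitter loop: I_B = (V_BB − V_BE)/R_B = (2.1 − 0.7)/68 = 0.0206 mA.
I_C = β·I_B = 80×0.0206 = 1.65 mA.
V_CE = V_CC − I_C·R_C = 13 − 1.65×0.68 = 11.9 V > V_CE(sat), so the active-region assumption holds.

active; I_C ≈ 1.6 mA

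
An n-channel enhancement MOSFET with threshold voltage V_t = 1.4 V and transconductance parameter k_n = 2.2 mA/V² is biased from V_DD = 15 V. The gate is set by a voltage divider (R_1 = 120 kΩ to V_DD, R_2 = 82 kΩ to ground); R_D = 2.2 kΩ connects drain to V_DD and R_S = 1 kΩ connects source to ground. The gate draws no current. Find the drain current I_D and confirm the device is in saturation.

I_D ≈ 3 mA

V_G = V_DD·R_2/(R_1+R_2) = 15×82/202 = 6.09 V.
Assume saturation: I_D = (k_n/2)(V_GS − V_t)² with V_GS = V_G − I_D·R_S = 6.09 − 1·I_D.
Substituting gives 1.1·I_D² − 11.3·I_D + 24.2 = 0, with roots I_D = 3.03 or 7.26 mA.
The root I_D = 7.26 mA gives V_GS = -1.17 V ≤ V_t, so take I_D = 3.03 mA.
Then V_GS = 3.06 V and V_DS = V_DD − I_D(R_D+R_S) = 15 − 3.03×3.2 = 5.31 V.
Saturation requires V_DS ≥ V_GS − V_t = 1.66 V; 5.31 ≥ 1.66 ✓.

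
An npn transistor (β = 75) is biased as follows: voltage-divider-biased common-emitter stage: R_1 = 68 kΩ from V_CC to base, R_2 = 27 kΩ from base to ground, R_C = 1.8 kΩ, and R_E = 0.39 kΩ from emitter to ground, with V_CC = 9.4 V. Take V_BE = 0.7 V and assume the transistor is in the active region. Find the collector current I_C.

Thevenize the base divider: V_Th = V_CC·R_2/(R_1+R_2) = 9.4×27/95 = 2.67 V, R_Th = R_1‖R_2 = 19.3 kΩ.
Base-emitter loop: V_Th = I_B·R_Th + V_BE + (β+1)I_B·R_E, so I_B = (2.67 − 0.7) / (19.3 + 76×0.39) = 0.0403 mA.
I_C = β·I_B = 75×0.0403 = 3.02 mA, and I_E = (β+1)I_B = 3.06 mA.
V_CE = V_CC − I_C·R_C − I_E·R_E = 9.4 − 3.02×1.8 − 3.06×0.39 = 2.77 V.
V_CE = 2.77 V > 0.2 V confirms active-region operation.

I_C ≈ 3 mA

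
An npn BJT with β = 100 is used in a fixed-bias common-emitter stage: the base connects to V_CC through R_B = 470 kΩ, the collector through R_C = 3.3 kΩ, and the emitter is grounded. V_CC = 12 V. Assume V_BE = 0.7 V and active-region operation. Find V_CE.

V_CE ≈ 4.1 V

Base loop: V_CC = I_B·R_B + V_BE, so I_B = (12 − 0.7)/470 kΩ = 0.024 mA.
In the active region I_C = β·I_B = 100 × 0.024 = 2.4 mA.
Collector loop: V_CE = V_CC − I_C·R_C = 12 − 2.4×3.3 = 4.07 V.
Since V_CE = 4.07 V > V_CE(sat) ≈ 0.2 V, the transistor is in the active region as assumed.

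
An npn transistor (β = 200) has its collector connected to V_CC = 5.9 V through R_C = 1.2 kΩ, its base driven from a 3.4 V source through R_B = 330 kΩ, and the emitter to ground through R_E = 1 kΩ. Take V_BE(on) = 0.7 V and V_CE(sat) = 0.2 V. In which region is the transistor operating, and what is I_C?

Assume active. Base-emitter loop: I_B = (V_BB − V_BE)/(R_B + (β+1)R_E) = (3.4 − 0.7)/(330 + 201×1) = 0.00508 mA.
I_C = β·I_B = 200×0.00508 = 1.02 mA.
V_CE = V_CC − I_C·R_C − I_E·R_E = 5.9 − 1.02×1.2 − 1.02×1 = 3.66 V > V_CE(sat), so the active-region assumption holds.

active; I_C ≈ 1 mA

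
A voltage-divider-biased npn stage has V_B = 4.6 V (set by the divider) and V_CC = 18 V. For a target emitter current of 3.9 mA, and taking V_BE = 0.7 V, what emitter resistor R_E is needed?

V_E = V_B − V_BE = 4.6 − 0.7 = 3.9 V.
R_E = V_E / I_E = 3.9 / 3.9 = 1 kΩ.

R_E ≈ 1 kΩ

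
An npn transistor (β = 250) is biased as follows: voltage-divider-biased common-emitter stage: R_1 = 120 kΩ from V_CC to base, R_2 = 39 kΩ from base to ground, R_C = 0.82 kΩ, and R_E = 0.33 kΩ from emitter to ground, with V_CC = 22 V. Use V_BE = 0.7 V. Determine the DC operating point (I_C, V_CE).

I_C ≈ 10 mA, V_CE ≈ 10 V

Thevenize the base divider: V_Th = V_CC·R_2/(R_1+R_2) = 22×39/159 = 5.4 V, R_Th = R_1‖R_2 = 29.4 kΩ.
Base-emitter loop: V_Th = I_B·R_Th + V_BE + (β+1)I_B·R_E, so I_B = (5.4 − 0.7) / (29.4 + 251×0.33) = 0.0418 mA.
I_C = β·I_B = 250×0.0418 = 10.5 mA, and I_E = (β+1)I_B = 10.5 mA.
V_CE = V_CC − I_C·R_C − I_E·R_E = 22 − 10.5×0.82 − 10.5×0.33 = 9.96 V.
V_CE = 9.96 V > 0.2 V confirms active-region operation.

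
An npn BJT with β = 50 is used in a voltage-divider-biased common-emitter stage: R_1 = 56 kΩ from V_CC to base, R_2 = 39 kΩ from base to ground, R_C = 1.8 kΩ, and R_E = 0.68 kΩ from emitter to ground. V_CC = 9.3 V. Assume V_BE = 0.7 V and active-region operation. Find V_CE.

V_CE ≈ 2.6 V

Thevenize the base divider: V_Th = V_CC·R_2/(R_1+R_2) = 9.3×39/95 = 3.82 V, R_Th = R_1‖R_2 = 23 kΩ.
Base-emitter loop: V_Th = I_B·R_Th + V_BE + (β+1)I_B·R_E, so I_B = (3.82 − 0.7) / (23 + 51×0.68) = 0.0541 mA.
I_C = β·I_B = 50×0.0541 = 2.7 mA, and I_E = (β+1)I_B = 2.76 mA.
V_CE = V_CC − I_C·R_C − I_E·R_E = 9.3 − 2.7×1.8 − 2.76×0.68 = 2.56 V.
V_CE = 2.56 V > 0.2 V confirms active-region operation.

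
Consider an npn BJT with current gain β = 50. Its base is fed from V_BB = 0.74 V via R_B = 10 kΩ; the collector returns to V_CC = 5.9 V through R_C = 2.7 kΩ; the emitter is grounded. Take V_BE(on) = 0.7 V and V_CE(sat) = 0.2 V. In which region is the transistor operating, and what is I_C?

Assume active. Base-emitter loop: I_B = (V_BB − V_BE)/R_B = (0.74 − 0.7)/10 = 0.004 mA.
I_C = β·I_B = 50×0.004 = 0.2 mA.
V_CE = V_CC − I_C·R_C = 5.9 − 0.2×2.7 = 5.36 V > V_CE(sat), so the active-region assumption holds.

active; I_C ≈ 0.2 mA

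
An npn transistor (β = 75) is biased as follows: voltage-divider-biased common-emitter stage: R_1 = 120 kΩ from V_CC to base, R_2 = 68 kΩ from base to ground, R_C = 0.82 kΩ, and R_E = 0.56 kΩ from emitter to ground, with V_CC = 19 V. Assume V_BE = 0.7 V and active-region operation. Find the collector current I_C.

I_C ≈ 5.4 mA

Thevenize the base divider: V_Th = V_CC·R_2/(R_1+R_2) = 19×68/188 = 6.87 V, R_Th = R_1‖R_2 = 43.4 kΩ.
Base-emitter loop: V_Th = I_B·R_Th + V_BE + (β+1)I_B·R_E, so I_B = (6.87 − 0.7) / (43.4 + 76×0.56) = 0.0718 mA.
I_C = β·I_B = 75×0.0718 = 5.39 mA, and I_E = (β+1)I_B = 5.46 mA.
V_CE = V_CC − I_C·R_C − I_E·R_E = 19 − 5.39×0.82 − 5.46×0.56 = 11.5 V.
V_CE = 11.5 V > 0.2 V confirms active-region operation.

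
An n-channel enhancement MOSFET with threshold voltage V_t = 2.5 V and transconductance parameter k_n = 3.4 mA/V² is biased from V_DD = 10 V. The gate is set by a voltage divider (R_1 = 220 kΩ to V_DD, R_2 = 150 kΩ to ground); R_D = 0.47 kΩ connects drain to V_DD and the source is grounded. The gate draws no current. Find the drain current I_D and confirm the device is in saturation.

I_D ≈ 4.1 mA

V_G = V_DD·R_2/(R_1+R_2) = 10×150/370 = 4.05 V. With the source grounded, V_GS = V_G = 4.05 V.
Assume saturation: I_D = (k_n/2)(V_GS − V_t)² = (3.4/2)×(4.05 − 2.5)² = 1.7×1.55² = 4.11 mA.
V_DS = V_DD − I_D·R_D = 10 − 4.11×0.47 = 8.07 V.
Saturation requires V_DS ≥ V_GS − V_t = 1.55 V; 8.07 ≥ 1.55 ✓.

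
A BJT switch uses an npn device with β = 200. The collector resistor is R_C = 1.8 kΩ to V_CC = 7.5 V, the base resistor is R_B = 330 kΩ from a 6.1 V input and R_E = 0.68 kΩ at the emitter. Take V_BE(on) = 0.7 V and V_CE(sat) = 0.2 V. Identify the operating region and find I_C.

active; I_C ≈ 2.3 mA

Assume active. Base-emitter loop: I_B = (V_BB − V_BE)/(R_B + (β+1)R_E) = (6.1 − 0.7)/(330 + 201×0.68) = 0.0116 mA.
I_C = β·I_B = 200×0.0116 = 2.31 mA.
V_CE = V_CC − I_C·R_C − I_E·R_E = 7.5 − 2.31×1.8 − 2.33×0.68 = 1.75 V > V_CE(sat), so the active-region assumption holds.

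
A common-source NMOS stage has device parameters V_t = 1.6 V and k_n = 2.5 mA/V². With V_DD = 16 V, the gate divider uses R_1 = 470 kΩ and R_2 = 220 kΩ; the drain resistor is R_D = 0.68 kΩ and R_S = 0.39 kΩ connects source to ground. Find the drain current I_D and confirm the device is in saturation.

V_G = V_DD·R_2/(R_1+R_2) = 16×220/690 = 5.1 V.
Assume saturation: I_D = (k_n/2)(V_GS − V_t)² with V_GS = V_G − I_D·R_S = 5.1 − 0.39·I_D.
Substituting gives 0.19·I_D² − 4.41·I_D + 15.3 = 0, with roots I_D = 4.25 or 19 mA.
The root I_D = 19 mA gives V_GS = -2.3 V ≤ V_t, so take I_D = 4.25 mA.
Then V_GS = 3.44 V and V_DS = V_DD − I_D(R_D+R_S) = 16 − 4.25×1.07 = 11.5 V.
Saturation requires V_DS ≥ V_GS − V_t = 1.84 V; 11.5 ≥ 1.84 ✓.

I_D ≈ 4.3 mA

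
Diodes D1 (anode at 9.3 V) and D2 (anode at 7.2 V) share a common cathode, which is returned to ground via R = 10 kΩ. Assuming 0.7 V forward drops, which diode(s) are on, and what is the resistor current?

Only D1 conducts; I_R ≈ 0.86 mA

Assume both conduct. Then node N would need to be at both 9.3−0.7 = 8.6 V and 7.2−0.7 = 6.5 V, which is impossible.
Assume only D1 conducts: V_N = 9.3 − 0.7 = 8.6 V, so I_R = 8.6/10 = 0.86 mA.
Check D2: its anode-to-cathode voltage is 7.2 − 8.6 = -1.4 V < 0.7 V, so it is off. The assumption is consistent.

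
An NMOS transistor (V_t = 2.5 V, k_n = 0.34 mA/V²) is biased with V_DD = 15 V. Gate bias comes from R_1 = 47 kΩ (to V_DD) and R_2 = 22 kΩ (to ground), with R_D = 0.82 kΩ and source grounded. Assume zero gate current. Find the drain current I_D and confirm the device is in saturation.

I_D ≈ 0.89 mA

V_G = V_DD·R_2/(R_1+R_2) = 15×22/69 = 4.78 V. With the source grounded, V_GS = V_G = 4.78 V.
Assume saturation: I_D = (k_n/2)(V_GS − V_t)² = (0.34/2)×(4.78 − 2.5)² = 0.17×2.28² = 0.886 mA.
V_DS = V_DD − I_D·R_D = 15 − 0.886×0.82 = 14.3 V.
Saturation requires V_DS ≥ V_GS − V_t = 2.28 V; 14.3 ≥ 2.28 ✓.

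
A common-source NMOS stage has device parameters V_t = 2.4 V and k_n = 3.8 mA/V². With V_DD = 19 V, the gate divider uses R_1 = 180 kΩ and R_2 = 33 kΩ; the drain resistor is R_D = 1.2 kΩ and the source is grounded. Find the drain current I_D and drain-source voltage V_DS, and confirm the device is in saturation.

I_D ≈ 0.56 mA, V_DS ≈ 18 V

V_G = V_DD·R_2/(R_1+R_2) = 19×33/213 = 2.94 V. With the source grounded, V_GS = V_G = 2.94 V.
Assume saturation: I_D = (k_n/2)(V_GS − V_t)² = (3.8/2)×(2.94 − 2.4)² = 1.9×0.544² = 0.562 mA.
V_DS = V_DD − I_D·R_D = 19 − 0.562×1.2 = 18.3 V.
Saturation requires V_DS ≥ V_GS − V_t = 0.544 V; 18.3 ≥ 0.544 ✓.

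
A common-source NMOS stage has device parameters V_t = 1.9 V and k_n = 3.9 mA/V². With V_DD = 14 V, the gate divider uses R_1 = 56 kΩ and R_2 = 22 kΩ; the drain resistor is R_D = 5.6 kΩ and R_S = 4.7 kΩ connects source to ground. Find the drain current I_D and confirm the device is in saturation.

V_G = V_DD·R_2/(R_1+R_2) = 14×22/78 = 3.95 V.
Assume saturation: I_D = (k_n/2)(V_GS − V_t)² with V_GS = V_G − I_D·R_S = 3.95 − 4.7·I_D.
Substituting gives 43.1·I_D² − 38.6·I_D + 8.18 = 0, with roots I_D = 0.346 or 0.549 mA.
The root I_D = 0.549 mA gives V_GS = 1.37 V ≤ V_t, so take I_D = 0.346 mA.
Then V_GS = 2.32 V and V_DS = V_DD − I_D(R_D+R_S) = 14 − 0.346×10.3 = 10.4 V.
Saturation requires V_DS ≥ V_GS − V_t = 0.421 V; 10.4 ≥ 0.421 ✓.

I_D ≈ 0.35 mA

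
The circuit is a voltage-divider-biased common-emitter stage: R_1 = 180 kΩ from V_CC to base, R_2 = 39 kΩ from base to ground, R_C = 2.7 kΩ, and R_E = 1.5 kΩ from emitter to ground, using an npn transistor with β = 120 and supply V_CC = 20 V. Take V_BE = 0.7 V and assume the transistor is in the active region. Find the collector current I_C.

Thevenize the base divider: V_Th = V_CC·R_2/(R_1+R_2) = 20×39/219 = 3.56 V, R_Th = R_1‖R_2 = 32.1 kΩ.
Base-emitter loop: V_Th = I_B·R_Th + V_BE + (β+1)I_B·R_E, so I_B = (3.56 − 0.7) / (32.1 + 121×1.5) = 0.0134 mA.
I_C = β·I_B = 120×0.0134 = 1.61 mA, and I_E = (β+1)I_B = 1.62 mA.
V_CE = V_CC − I_C·R_C − I_E·R_E = 20 − 1.61×2.7 − 1.62×1.5 = 13.2 V.
V_CE = 13.2 V > 0.2 V confirms active-region operation.

I_C ≈ 1.6 mA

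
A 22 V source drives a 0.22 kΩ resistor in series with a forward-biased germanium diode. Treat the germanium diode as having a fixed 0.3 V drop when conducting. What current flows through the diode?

KVL around the loop: 22 = V_D + I·R = 0.3 + I × 0.22 kΩ.
So I = (22 − 0.3) / 0.22 kΩ = 21.7 / 0.22 = 98.6 mA.

I ≈ 99 mA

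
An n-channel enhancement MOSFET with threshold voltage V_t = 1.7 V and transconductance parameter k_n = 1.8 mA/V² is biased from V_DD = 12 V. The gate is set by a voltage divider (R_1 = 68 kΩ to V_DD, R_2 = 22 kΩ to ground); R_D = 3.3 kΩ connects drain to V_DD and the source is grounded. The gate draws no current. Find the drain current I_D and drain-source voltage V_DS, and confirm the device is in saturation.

V_G = V_DD·R_2/(R_1+R_2) = 12×22/90 = 2.93 V. With the source grounded, V_GS = V_G = 2.93 V.
Assume saturation: I_D = (k_n/2)(V_GS − V_t)² = (1.8/2)×(2.93 − 1.7)² = 0.9×1.23² = 1.37 mA.
V_DS = V_DD − I_D·R_D = 12 − 1.37×3.3 = 7.48 V.
Saturation requires V_DS ≥ V_GS − V_t = 1.23 V; 7.48 ≥ 1.23 ✓.

I_D ≈ 1.4 mA, V_DS ≈ 7.5 V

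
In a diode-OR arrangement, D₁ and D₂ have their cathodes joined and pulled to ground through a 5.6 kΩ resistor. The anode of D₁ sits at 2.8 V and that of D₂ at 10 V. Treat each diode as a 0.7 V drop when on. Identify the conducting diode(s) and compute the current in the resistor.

Only D₂ conducts; I_R ≈ 1.7 mA

Assume both conduct. Then node N would need to be at both 2.8−0.7 = 2.1 V and 10−0.7 = 9.3 V, which is impossible.
Assume only D₂ conducts: V_N = 10 − 0.7 = 9.3 V, so I_R = 9.3/5.6 = 1.66 mA.
Check D₁: its anode-to-cathode voltage is 2.8 − 9.3 = -6.5 V < 0.7 V, so it is off. The assumption is consistent.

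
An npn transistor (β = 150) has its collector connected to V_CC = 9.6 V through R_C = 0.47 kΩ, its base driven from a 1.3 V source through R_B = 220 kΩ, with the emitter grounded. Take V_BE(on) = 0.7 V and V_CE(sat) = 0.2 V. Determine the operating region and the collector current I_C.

Assume active. Base-emitter loop: I_B = (V_BB − V_BE)/R_B = (1.3 − 0.7)/220 = 0.00273 mA.
I_C = β·I_B = 150×0.00273 = 0.409 mA.
V_CE = V_CC − I_C·R_C = 9.6 − 0.409×0.47 = 9.41 V > V_CE(sat), so the active-region assumption holds.

active; I_C ≈ 0.41 mA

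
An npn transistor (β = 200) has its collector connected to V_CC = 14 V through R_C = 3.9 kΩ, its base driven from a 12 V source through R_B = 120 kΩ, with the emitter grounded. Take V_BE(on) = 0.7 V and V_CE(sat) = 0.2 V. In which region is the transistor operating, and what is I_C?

Assume active: I_B = (12 − 0.7)/120 = 0.0942 mA, giving I_C = β·I_B = 18.8 mA.
But then V_CE = 14 − 18.8×3.9 = -59.5 V < V_CE(sat) = 0.2 V — impossible in the active region.
So the transistor is saturated. With V_CE = 0.2 V, I_C = (V_CC − 0.2)/R_C = 13.8/3.9 = 3.54 mA.
Check: β·I_B = 18.8 mA > I_C = 3.54 mA, confirming saturation.

saturation; I_C ≈ 3.5 mA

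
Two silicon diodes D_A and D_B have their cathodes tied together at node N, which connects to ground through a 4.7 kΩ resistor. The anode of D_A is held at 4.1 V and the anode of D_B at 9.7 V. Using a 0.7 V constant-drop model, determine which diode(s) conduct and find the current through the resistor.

Only D_B conducts; I_R ≈ 1.9 mA

Assume both conduct. Then node N would need to be at both 4.1−0.7 = 3.4 V and 9.7−0.7 = 9 V, which is impossible.
Assume only D_B conducts: V_N = 9.7 − 0.7 = 9 V, so I_R = 9/4.7 = 1.91 mA.
Check D_A: its anode-to-cathode voltage is 4.1 − 9 = -4.9 V < 0.7 V, so it is off. The assumption is consistent.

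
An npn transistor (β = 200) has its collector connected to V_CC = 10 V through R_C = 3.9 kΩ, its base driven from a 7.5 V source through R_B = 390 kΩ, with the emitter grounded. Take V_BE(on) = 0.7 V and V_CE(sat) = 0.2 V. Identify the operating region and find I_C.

Assume active: I_B = (7.5 − 0.7)/390 = 0.0174 mA, giving I_C = β·I_B = 3.49 mA.
But then V_CE = 10 − 3.49×3.9 = -3.6 V < V_CE(sat) = 0.2 V — impossible in the active region.
So the transistor is saturated. With V_CE = 0.2 V, I_C = (V_CC − 0.2)/R_C = 9.8/3.9 = 2.51 mA.
Check: β·I_B = 3.49 mA > I_C = 2.51 mA, confirming saturation.

saturation; I_C ≈ 2.5 mA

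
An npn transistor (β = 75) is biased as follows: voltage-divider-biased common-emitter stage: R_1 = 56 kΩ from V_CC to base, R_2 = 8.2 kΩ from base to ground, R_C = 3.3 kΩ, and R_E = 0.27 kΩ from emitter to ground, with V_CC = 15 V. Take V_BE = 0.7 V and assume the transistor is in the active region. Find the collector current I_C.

Thevenize the base divider: V_Th = V_CC·R_2/(R_1+R_2) = 15×8.2/64.2 = 1.92 V, R_Th = R_1‖R_2 = 7.15 kΩ.
Base-emitter loop: V_Th = I_B·R_Th + V_BE + (β+1)I_B·R_E, so I_B = (1.92 − 0.7) / (7.15 + 76×0.27) = 0.0439 mA.
I_C = β·I_B = 75×0.0439 = 3.3 mA, and I_E = (β+1)I_B = 3.34 mA.
V_CE = V_CC − I_C·R_C − I_E·R_E = 15 − 3.3×3.3 − 3.34×0.27 = 3.22 V.
V_CE = 3.22 V > 0.2 V confirms active-region operation.

I_C ≈ 3.3 mA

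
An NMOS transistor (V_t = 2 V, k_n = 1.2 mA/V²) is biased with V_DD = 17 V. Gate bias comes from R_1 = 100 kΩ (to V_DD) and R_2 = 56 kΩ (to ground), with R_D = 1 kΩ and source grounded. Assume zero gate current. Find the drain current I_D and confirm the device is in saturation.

I_D ≈ 10 mA

V_G = V_DD·R_2/(R_1+R_2) = 17×56/156 = 6.1 V. With the source grounded, V_GS = V_G = 6.1 V.
Assume saturation: I_D = (k_n/2)(V_GS − V_t)² = (1.2/2)×(6.1 − 2)² = 0.6×4.1² = 10.1 mA.
V_DS = V_DD − I_D·R_D = 17 − 10.1×1 = 6.9 V.
Saturation requires V_DS ≥ V_GS − V_t = 4.1 V; 6.9 ≥ 4.1 ✓.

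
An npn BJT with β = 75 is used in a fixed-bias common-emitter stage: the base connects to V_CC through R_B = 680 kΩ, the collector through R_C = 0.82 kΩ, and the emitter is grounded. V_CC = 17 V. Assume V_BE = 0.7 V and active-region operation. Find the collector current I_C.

I_C ≈ 1.8 mA

Base loop: V_CC = I_B·R_B + V_BE, so I_B = (17 − 0.7)/680 kΩ = 0.024 mA.
In the active region I_C = β·I_B = 75 × 0.024 = 1.8 mA.
Collector loop: V_CE = V_CC − I_C·R_C = 17 − 1.8×0.82 = 15.5 V.
Since V_CE = 15.5 V > V_CE(sat) ≈ 0.2 V, the transistor is in the active region as assumed.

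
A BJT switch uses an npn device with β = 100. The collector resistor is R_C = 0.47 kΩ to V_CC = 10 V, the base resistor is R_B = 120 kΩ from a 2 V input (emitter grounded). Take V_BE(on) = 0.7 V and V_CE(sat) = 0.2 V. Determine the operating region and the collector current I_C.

Assume active. Base-emitter loop: I_B = (V_BB − V_BE)/R_B = (2 − 0.7)/120 = 0.0108 mA.
I_C = β·I_B = 100×0.0108 = 1.08 mA.
V_CE = V_CC − I_C·R_C = 10 − 1.08×0.47 = 9.49 V > V_CE(sat), so the active-region assumption holds.

active; I_C ≈ 1.1 mA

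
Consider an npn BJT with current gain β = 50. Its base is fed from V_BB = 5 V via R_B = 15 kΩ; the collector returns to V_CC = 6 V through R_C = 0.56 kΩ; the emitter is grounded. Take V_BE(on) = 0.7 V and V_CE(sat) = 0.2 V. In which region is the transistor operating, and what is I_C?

Assume active: I_B = (5 − 0.7)/15 = 0.287 mA, giving I_C = β·I_B = 14.3 mA.
But then V_CE = 6 − 14.3×0.56 = -2.03 V < V_CE(sat) = 0.2 V — impossible in the active region.
So the transistor is saturated. With V_CE = 0.2 V, I_C = (V_CC − 0.2)/R_C = 5.8/0.56 = 10.4 mA.
Check: β·I_B = 14.3 mA > I_C = 10.4 mA, confirming saturation.

saturation; I_C ≈ 10 mA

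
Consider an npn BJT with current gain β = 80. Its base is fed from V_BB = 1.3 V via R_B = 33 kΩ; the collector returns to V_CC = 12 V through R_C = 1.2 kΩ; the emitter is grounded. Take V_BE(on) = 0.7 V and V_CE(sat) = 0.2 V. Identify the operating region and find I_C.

Assume active. Base-emitter loop: I_B = (V_BB − V_BE)/R_B = (1.3 − 0.7)/33 = 0.0182 mA.
I_C = β·I_B = 80×0.0182 = 1.45 mA.
V_CE = V_CC − I_C·R_C = 12 − 1.45×1.2 = 10.3 V > V_CE(sat), so the active-region assumption holds.

active; I_C ≈ 1.5 mA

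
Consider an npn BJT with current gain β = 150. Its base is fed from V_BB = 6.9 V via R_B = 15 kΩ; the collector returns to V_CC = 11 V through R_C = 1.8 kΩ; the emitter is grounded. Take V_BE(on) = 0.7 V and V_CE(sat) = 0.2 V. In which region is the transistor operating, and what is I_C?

saturation; I_C ≈ 6 mA

Assume active: I_B = (6.9 − 0.7)/15 = 0.413 mA, giving I_C = β·I_B = 62 mA.
But then V_CE = 11 − 62×1.8 = -101 V < V_CE(sat) = 0.2 V — impossible in the active region.
So the transistor is saturated. With V_CE = 0.2 V, I_C = (V_CC − 0.2)/R_C = 10.8/1.8 = 6 mA.
Check: β·I_B = 62 mA > I_C = 6 mA, confirming saturation.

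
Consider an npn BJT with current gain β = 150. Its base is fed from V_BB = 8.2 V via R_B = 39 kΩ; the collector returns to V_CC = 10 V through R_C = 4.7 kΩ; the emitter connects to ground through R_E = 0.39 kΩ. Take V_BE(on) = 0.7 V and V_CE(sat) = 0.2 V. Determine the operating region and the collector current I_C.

saturation; I_C ≈ 1.9 mA

Assume active: I_B = (8.2 − 0.7)/(39 + 151×0.39) = 0.0766 mA, I_C = β·I_B = 11.5 mA.
Then V_CE = 10 − 11.5×4.7 − 11.6×0.39 = -48.5 V < 0.2 V — the active assumption fails.
Re-solve with V_CE = 0.2 V. KCL at the emitter: V_E/R_E = (V_BB−0.7−V_E)/R_B + (V_CC−0.2−V_E)/R_C, giving V_E = 0.813 V.
I_C = (V_CC − 0.2 − V_E)/R_C = (9.8 − 0.813)/4.7 = 1.91 mA.
Check: I_B = (7.5 − 0.813)/39 = 0.171 mA, and β·I_B = 25.7 mA > I_C, confirming saturation.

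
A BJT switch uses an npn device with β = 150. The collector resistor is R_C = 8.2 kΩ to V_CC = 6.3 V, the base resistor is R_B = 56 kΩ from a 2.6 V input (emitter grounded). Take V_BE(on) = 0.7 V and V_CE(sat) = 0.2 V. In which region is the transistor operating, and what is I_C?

saturation; I_C ≈ 0.74 mA

Assume active: I_B = (2.6 − 0.7)/56 = 0.0339 mA, giving I_C = β·I_B = 5.09 mA.
But then V_CE = 6.3 − 5.09×8.2 = -35.4 V < V_CE(sat) = 0.2 V — impossible in the active region.
So the transistor is saturated. With V_CE = 0.2 V, I_C = (V_CC − 0.2)/R_C = 6.1/8.2 = 0.744 mA.
Check: β·I_B = 5.09 mA > I_C = 0.744 mA, confirming saturation.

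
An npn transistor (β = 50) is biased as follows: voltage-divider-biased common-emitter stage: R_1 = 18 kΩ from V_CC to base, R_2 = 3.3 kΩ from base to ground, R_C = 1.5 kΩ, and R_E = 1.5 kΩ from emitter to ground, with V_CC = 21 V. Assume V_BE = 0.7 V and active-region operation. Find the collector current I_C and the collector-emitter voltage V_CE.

Thevenize the base divider: V_Th = V_CC·R_2/(R_1+R_2) = 21×3.3/21.3 = 3.25 V, R_Th = R_1‖R_2 = 2.79 kΩ.
Base-emitter loop: V_Th = I_B·R_Th + V_BE + (β+1)I_B·R_E, so I_B = (3.25 − 0.7) / (2.79 + 51×1.5) = 0.0322 mA.
I_C = β·I_B = 50×0.0322 = 1.61 mA, and I_E = (β+1)I_B = 1.64 mA.
V_CE = V_CC − I_C·R_C − I_E·R_E = 21 − 1.61×1.5 − 1.64×1.5 = 16.1 V.
V_CE = 16.1 V > 0.2 V confirms active-region operation.

I_C ≈ 1.6 mA, V_CE ≈ 16 V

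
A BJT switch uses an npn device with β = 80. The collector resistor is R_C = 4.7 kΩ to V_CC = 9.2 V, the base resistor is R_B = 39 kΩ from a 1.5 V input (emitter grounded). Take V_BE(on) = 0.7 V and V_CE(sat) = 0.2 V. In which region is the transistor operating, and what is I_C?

active; I_C ≈ 1.6 mA

Assume active. Base-emitter loop: I_B = (V_BB − V_BE)/R_B = (1.5 − 0.7)/39 = 0.0205 mA.
I_C = β·I_B = 80×0.0205 = 1.64 mA.
V_CE = V_CC − I_C·R_C = 9.2 − 1.64×4.7 = 1.49 V > V_CE(sat), so the active-region assumption holds.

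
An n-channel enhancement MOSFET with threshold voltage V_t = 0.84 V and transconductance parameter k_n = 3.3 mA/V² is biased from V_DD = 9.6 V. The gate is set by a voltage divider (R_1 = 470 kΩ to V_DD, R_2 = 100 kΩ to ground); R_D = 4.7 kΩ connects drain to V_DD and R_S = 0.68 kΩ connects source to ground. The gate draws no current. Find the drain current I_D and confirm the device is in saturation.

I_D ≈ 0.46 mA

V_G = V_DD·R_2/(R_1+R_2) = 9.6×100/570 = 1.68 V.
Assume saturation: I_D = (k_n/2)(V_GS − V_t)² with V_GS = V_G − I_D·R_S = 1.68 − 0.68·I_D.
Substituting gives 0.763·I_D² − 2.89·I_D + 1.18 = 0, with roots I_D = 0.463 or 3.33 mA.
The root I_D = 3.33 mA gives V_GS = -0.581 V ≤ V_t, so take I_D = 0.463 mA.
Then V_GS = 1.37 V and V_DS = V_DD − I_D(R_D+R_S) = 9.6 − 0.463×5.38 = 7.11 V.
Saturation requires V_DS ≥ V_GS − V_t = 0.53 V; 7.11 ≥ 0.53 ✓.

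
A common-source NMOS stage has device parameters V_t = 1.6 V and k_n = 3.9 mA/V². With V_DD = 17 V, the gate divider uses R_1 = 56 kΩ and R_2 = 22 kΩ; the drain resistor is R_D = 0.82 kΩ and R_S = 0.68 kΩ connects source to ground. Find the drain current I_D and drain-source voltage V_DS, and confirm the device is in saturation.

V_G = V_DD·R_2/(R_1+R_2) = 17×22/78 = 4.79 V.
Assume saturation: I_D = (k_n/2)(V_GS − V_t)² with V_GS = V_G − I_D·R_S = 4.79 − 0.68·I_D.
Substituting gives 0.902·I_D² − 9.47·I_D + 19.9 = 0, with roots I_D = 2.9 or 7.6 mA.
The root I_D = 7.6 mA gives V_GS = -0.374 V ≤ V_t, so take I_D = 2.9 mA.
Then V_GS = 2.82 V and V_DS = V_DD − I_D(R_D+R_S) = 17 − 2.9×1.5 = 12.6 V.
Saturation requires V_DS ≥ V_GS − V_t = 1.22 V; 12.6 ≥ 1.22 ✓.

I_D ≈ 2.9 mA, V_DS ≈ 13 V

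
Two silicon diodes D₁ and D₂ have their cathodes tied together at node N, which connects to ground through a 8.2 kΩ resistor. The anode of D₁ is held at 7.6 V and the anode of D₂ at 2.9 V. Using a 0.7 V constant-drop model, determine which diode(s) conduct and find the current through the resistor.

Assume both conduct. Then node N would need to be at both 7.6−0.7 = 6.9 V and 2.9−0.7 = 2.2 V, which is impossible.
Assume only D₁ conducts: V_N = 7.6 − 0.7 = 6.9 V, so I_R = 6.9/8.2 = 0.841 mA.
Check D₂: its anode-to-cathode voltage is 2.9 − 6.9 = -4 V < 0.7 V, so it is off. The assumption is consistent.

Only D₁ conducts; I_R ≈ 0.84 mA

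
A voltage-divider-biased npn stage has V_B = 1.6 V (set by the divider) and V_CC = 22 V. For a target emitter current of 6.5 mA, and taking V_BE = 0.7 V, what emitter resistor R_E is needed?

R_E ≈ 0.14 kΩ

V_E = V_B − V_BE = 1.6 − 0.7 = 0.9 V.
R_E = V_E / I_E = 0.9 / 6.5 = 0.138 kΩ.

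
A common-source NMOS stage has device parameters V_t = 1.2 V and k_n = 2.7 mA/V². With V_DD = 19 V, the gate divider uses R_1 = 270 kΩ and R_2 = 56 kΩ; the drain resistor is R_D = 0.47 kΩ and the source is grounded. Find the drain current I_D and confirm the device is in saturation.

I_D ≈ 5.8 mA

V_G = V_DD·R_2/(R_1+R_2) = 19×56/326 = 3.26 V. With the source grounded, V_GS = V_G = 3.26 V.
Assume saturation: I_D = (k_n/2)(V_GS − V_t)² = (2.7/2)×(3.26 − 1.2)² = 1.35×2.06² = 5.75 mA.
V_DS = V_DD − I_D·R_D = 19 − 5.75×0.47 = 16.3 V.
Saturation requires V_DS ≥ V_GS − V_t = 2.06 V; 16.3 ≥ 2.06 ✓.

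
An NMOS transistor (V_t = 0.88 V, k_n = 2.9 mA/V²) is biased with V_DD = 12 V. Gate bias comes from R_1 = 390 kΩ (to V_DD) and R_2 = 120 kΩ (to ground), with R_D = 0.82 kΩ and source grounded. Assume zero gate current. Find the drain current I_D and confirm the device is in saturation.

I_D ≈ 5.5 mA

V_G = V_DD·R_2/(R_1+R_2) = 12×120/510 = 2.82 V. With the source grounded, V_GS = V_G = 2.82 V.
Assume saturation: I_D = (k_n/2)(V_GS − V_t)² = (2.9/2)×(2.82 − 0.88)² = 1.45×1.94² = 5.48 mA.
V_DS = V_DD − I_D·R_D = 12 − 5.48×0.82 = 7.51 V.
Saturation requires V_DS ≥ V_GS − V_t = 1.94 V; 7.51 ≥ 1.94 ✓.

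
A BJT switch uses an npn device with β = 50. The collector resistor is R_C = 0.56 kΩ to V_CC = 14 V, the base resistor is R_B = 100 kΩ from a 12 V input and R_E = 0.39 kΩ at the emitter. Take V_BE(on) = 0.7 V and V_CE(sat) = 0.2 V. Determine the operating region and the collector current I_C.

Assume active. Base-emitter loop: I_B = (V_BB − V_BE)/(R_B + (β+1)R_E) = (12 − 0.7)/(100 + 51×0.39) = 0.0943 mA.
I_C = β·I_B = 50×0.0943 = 4.71 mA.
V_CE = V_CC − I_C·R_C − I_E·R_E = 14 − 4.71×0.56 − 4.81×0.39 = 9.49 V > V_CE(sat), so the active-region assumption holds.

active; I_C ≈ 4.7 mA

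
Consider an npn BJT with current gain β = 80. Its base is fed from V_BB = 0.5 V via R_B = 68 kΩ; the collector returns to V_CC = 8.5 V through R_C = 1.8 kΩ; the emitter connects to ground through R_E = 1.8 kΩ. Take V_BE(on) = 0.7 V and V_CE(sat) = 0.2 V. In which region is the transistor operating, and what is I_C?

V_BB = 0.5 V ≤ V_BE(on) = 0.7 V, so the base-emitter junction is not forward biased.
The transistor is in cutoff: I_B = I_C = 0.

cutoff; I_C ≈ 0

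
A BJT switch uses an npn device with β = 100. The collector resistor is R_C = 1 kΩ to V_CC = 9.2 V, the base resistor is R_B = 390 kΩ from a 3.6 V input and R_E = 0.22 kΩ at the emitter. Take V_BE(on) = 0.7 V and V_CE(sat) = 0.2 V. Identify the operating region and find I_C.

active; I_C ≈ 0.7 mA

Assume active. Base-emitter loop: I_B = (V_BB − V_BE)/(R_B + (β+1)R_E) = (3.6 − 0.7)/(390 + 101×0.22) = 0.00704 mA.
I_C = β·I_B = 100×0.00704 = 0.704 mA.
V_CE = V_CC − I_C·R_C − I_E·R_E = 9.2 − 0.704×1 − 0.711×0.22 = 8.34 V > V_CE(sat), so the active-region assumption holds.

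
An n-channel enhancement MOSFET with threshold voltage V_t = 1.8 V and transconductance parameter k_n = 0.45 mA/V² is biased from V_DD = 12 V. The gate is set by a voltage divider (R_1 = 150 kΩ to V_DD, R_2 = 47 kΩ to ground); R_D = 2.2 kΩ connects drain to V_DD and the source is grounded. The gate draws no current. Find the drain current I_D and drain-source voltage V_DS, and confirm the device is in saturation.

I_D ≈ 0.25 mA, V_DS ≈ 11 V

V_G = V_DD·R_2/(R_1+R_2) = 12×47/197 = 2.86 V. With the source grounded, V_GS = V_G = 2.86 V.
Assume saturation: I_D = (k_n/2)(V_GS − V_t)² = (0.45/2)×(2.86 − 1.8)² = 0.225×1.06² = 0.254 mA.
V_DS = V_DD − I_D·R_D = 12 − 0.254×2.2 = 11.4 V.
Saturation requires V_DS ≥ V_GS − V_t = 1.06 V; 11.4 ≥ 1.06 ✓.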